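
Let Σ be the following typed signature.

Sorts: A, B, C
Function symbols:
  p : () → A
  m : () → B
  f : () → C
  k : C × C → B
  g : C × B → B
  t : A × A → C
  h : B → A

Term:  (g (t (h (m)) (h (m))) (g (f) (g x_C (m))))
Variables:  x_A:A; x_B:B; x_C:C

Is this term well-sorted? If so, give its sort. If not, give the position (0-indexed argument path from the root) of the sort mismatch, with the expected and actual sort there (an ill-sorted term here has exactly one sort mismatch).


well-sorted; sort = B

      (m) : B
    (h (m)) : A
      (m) : B
    (h (m)) : A
  (t (h (m)) (h (m))) : C
    (f) : C
      x_C : C
      (m) : B
    (g x_C (m)) : B
  (g (f) (g x_C (m))) : B
(g (t (h (m)) (h (m))) (g (f) (g x_C (m)))) : B


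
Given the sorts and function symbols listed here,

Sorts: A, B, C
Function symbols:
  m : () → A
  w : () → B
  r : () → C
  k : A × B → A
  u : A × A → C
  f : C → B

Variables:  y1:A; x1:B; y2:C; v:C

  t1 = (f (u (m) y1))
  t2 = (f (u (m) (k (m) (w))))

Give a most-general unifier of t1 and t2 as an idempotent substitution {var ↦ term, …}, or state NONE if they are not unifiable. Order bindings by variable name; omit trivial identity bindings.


{y1 ↦ (k (m) (w))}


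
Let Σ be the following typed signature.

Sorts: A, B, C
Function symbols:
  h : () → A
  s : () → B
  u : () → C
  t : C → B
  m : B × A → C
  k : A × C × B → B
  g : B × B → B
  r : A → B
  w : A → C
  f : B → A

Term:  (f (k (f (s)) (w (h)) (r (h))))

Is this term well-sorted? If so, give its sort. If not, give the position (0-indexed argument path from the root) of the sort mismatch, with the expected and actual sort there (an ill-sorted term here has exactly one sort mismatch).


      (s) : B
    (f (s)) : A
      (h) : A
    (w (h)) : C
      (h) : A
    (r (h)) : B
  (k (f (s)) (w (h)) (r (h))) : B
(f (k (f (s)) (w (h)) (r (h)))) : A

well-sorted; sort = A


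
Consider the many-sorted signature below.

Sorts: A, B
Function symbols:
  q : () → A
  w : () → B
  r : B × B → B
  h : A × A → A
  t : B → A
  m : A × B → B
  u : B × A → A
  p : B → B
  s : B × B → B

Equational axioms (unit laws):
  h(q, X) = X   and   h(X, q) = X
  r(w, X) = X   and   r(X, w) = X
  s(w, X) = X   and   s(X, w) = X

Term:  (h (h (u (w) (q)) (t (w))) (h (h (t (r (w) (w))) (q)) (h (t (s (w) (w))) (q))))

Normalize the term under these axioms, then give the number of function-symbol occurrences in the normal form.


size = 12

1. (h (h (u (w) (q)) (t (w))) (h (h (t (r (w) (w))) (q)) (h (t (s (w) (w))) (q))))  →  (h (h (u (w) (q)) (t (w))) (h (t (r (w) (w))) (h (t (s (w) (w))) (q))))
2. (h (h (u (w) (q)) (t (w))) (h (t (r (w) (w))) (h (t (s (w) (w))) (q))))  →  (h (h (u (w) (q)) (t (w))) (h (t (w)) (h (t (s (w) (w))) (q))))
3. (h (h (u (w) (q)) (t (w))) (h (t (w)) (h (t (s (w) (w))) (q))))  →  (h (h (u (w) (q)) (t (w))) (h (t (w)) (t (s (w) (w)))))
4. (h (h (u (w) (q)) (t (w))) (h (t (w)) (t (s (w) (w)))))  →  (h (h (u (w) (q)) (t (w))) (h (t (w)) (t (w))))
normal form: (h (h (u (w) (q)) (t (w))) (h (t (w)) (t (w))))


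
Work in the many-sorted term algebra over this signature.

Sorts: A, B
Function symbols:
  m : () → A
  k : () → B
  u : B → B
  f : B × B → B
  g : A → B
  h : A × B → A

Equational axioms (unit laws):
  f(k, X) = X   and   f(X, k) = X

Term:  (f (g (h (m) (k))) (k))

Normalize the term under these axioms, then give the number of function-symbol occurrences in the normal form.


size = 4

1. (f (g (h (m) (k))) (k))  →  (g (h (m) (k)))
normal form: (g (h (m) (k)))


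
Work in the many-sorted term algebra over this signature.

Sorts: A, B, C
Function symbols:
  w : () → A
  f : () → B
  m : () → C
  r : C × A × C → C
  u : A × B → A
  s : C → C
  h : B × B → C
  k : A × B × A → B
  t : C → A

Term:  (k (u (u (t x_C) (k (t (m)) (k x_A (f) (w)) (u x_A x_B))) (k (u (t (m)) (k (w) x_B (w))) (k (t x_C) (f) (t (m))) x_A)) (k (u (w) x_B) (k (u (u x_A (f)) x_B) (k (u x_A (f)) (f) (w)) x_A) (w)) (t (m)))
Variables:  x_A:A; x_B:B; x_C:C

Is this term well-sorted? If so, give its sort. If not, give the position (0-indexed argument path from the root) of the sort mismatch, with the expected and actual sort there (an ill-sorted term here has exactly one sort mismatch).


        x_C : C
      (t x_C) : A
          (m) : C
        (t (m)) : A
          x_A : A
          (f) : B
          (w) : A
        (k x_A (f) (w)) : B
          x_A : A
          x_B : B
        (u x_A x_B) : A
      (k (t (m)) (k x_A (f) (w)) (u x_A x_B)) : B
    (u (t x_C) (k (t (m)) (k x_A (f) (w)) (u x_A x_B))) : A
          (m) : C
        (t (m)) : A
          (w) : A
          x_B : B
          (w) : A
        (k (w) x_B (w)) : B
      (u (t (m)) (k (w) x_B (w))) : A
          x_C : C
        (t x_C) : A
        (f) : B
          (m) : C
        (t (m)) : A
      (k (t x_C) (f) (t (m))) : B
      x_A : A
    (k (u (t (m)) (k (w) x_B (w))) (k (t x_C) (f) (t (m))) x_A) : B
  (u (u (t x_C) (k (t (m)) (k x_A (f) (w)) (u x_A x_B))) (k (u (t (m)) (k (w) x_B (w))) (k (t x_C) (f) (t (m))) x_A)) : A
      (w) : A
      x_B : B
    (u (w) x_B) : A
          x_A : A
          (f) : B
        (u x_A (f)) : A
        x_B : B
      (u (u x_A (f)) x_B) : A
          x_A : A
          (f) : B
        (u x_A (f)) : A
        (f) : B
        (w) : A
      (k (u x_A (f)) (f) (w)) : B
      x_A : A
    (k (u (u x_A (f)) x_B) (k (u x_A (f)) (f) (w)) x_A) : B
    (w) : A
  (k (u (w) x_B) (k (u (u x_A (f)) x_B) (k (u x_A (f)) (f) (w)) x_A) (w)) : B
    (m) : C
  (t (m)) : A
(k (u (u (t x_C) (k (t (m)) (k x_A (f) (w)) (u x_A x_B))) (k (u (t (m)) (k (w) x_B (w))) (k (t x_C) (f) (t (m))) x_A)) (k (u (w) x_B) (k (u (u x_A (f)) x_B) (k (u x_A (f)) (f) (w)) x_A) (w)) (t (m))) : B

well-sorted; sort = B


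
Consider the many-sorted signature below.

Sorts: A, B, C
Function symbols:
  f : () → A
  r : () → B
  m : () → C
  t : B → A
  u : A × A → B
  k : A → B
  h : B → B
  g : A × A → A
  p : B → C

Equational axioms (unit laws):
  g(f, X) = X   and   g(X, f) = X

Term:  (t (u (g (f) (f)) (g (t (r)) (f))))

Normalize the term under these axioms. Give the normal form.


1. (t (u (g (f) (f)) (g (t (r)) (f))))  →  (t (u (f) (g (t (r)) (f))))
2. (t (u (f) (g (t (r)) (f))))  →  (t (u (f) (t (r))))

normal form = (t (u (f) (t (r))))


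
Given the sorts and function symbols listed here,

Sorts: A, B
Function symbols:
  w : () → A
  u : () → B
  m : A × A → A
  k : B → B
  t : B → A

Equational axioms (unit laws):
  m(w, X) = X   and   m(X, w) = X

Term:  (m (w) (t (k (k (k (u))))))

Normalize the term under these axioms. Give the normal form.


1. (m (w) (t (k (k (k (u))))))  →  (t (k (k (k (u)))))

normal form = (t (k (k (k (u)))))


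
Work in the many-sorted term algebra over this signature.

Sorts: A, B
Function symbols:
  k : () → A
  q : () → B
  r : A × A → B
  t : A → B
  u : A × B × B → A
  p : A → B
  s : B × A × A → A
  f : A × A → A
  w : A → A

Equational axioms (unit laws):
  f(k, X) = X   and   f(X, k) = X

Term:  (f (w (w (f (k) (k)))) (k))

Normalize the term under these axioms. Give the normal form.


1. (f (w (w (f (k) (k)))) (k))  →  (w (w (f (k) (k))))
2. (w (w (f (k) (k))))  →  (w (w (k)))

normal form = (w (w (k)))


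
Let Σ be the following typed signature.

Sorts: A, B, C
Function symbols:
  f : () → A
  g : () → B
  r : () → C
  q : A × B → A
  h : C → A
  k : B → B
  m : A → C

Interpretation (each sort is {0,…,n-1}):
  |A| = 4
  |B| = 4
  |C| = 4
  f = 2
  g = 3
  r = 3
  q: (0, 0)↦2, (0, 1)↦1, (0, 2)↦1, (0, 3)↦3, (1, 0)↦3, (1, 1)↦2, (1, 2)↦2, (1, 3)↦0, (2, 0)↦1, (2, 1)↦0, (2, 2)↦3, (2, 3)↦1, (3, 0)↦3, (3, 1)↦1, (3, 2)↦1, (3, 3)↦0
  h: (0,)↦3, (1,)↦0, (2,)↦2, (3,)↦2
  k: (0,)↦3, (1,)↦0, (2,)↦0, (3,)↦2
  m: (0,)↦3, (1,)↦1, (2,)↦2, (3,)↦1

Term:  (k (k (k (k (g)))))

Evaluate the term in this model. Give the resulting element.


  g = 3
  (k (g)) = k(3,) = 2
  (k (k (g))) = k(2,) = 0
  (k (k (k (g)))) = k(0,) = 3
  (k (k (k (k (g))))) = k(3,) = 2

value = 2


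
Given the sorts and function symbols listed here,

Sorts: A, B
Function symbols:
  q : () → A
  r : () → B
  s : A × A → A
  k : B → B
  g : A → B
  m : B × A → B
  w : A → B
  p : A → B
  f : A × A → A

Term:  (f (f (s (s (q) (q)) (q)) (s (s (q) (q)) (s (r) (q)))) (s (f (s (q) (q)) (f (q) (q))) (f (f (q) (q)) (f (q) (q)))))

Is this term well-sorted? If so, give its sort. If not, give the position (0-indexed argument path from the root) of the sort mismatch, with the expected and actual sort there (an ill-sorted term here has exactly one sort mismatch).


        (q) : A
        (q) : A
      (s (q) (q)) : A
      (q) : A
    (s (s (q) (q)) (q)) : A
        (q) : A
        (q) : A
      (s (q) (q)) : A
        (r) : B
        (q) : A
      (s (r) (q)) : ✗ arg 0 at [0, 1, 1, 0] has sort B, expected A
        (q) : A
        (q) : A
      (s (q) (q)) : A
        (q) : A
        (q) : A
      (f (q) (q)) : A
    (f (s (q) (q)) (f (q) (q))) : A
        (q) : A
        (q) : A
      (f (q) (q)) : A
        (q) : A
        (q) : A
      (f (q) (q)) : A
    (f (f (q) (q)) (f (q) (q))) : A
  (s (f (s (q) (q)) (f (q) (q))) (f (f (q) (q)) (f (q) (q)))) : A

ill-sorted at position [0, 1, 1, 0]: expected A, got B


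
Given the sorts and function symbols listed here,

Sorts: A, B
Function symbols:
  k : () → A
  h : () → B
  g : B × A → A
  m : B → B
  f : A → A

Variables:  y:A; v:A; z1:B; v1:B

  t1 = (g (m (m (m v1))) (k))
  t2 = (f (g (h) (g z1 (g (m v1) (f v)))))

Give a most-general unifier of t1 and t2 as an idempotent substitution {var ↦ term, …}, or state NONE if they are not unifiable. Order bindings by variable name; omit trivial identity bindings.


head clash or occurs-check failure — not unifiable

NONE (not unifiable)


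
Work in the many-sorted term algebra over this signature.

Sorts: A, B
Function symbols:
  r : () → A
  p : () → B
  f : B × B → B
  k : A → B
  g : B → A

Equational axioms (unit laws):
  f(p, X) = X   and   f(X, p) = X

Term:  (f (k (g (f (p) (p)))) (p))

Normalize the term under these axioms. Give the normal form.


1. (f (k (g (f (p) (p)))) (p))  →  (k (g (f (p) (p))))
2. (k (g (f (p) (p))))  →  (k (g (p)))

normal form = (k (g (p)))


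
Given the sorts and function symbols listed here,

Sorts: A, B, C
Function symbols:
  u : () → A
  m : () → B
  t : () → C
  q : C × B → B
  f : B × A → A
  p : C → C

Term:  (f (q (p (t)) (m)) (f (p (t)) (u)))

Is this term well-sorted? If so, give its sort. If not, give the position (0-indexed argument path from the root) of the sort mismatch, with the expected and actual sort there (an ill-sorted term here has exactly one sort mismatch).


      (t) : C
    (p (t)) : C
    (m) : B
  (q (p (t)) (m)) : B
      (t) : C
    (p (t)) : C
    (u) : A
  (f (p (t)) (u)) : ✗ arg 0 at [1, 0] has sort C, expected B

ill-sorted at position [1, 0]: expected B, got C


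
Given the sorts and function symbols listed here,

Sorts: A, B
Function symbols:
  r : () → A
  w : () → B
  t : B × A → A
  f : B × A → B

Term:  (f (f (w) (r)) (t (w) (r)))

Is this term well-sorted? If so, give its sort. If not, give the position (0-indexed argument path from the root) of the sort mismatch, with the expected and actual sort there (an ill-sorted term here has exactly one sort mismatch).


    (w) : B
    (r) : A
  (f (w) (r)) : B
    (w) : B
    (r) : A
  (t (w) (r)) : A
(f (f (w) (r)) (t (w) (r))) : B

well-sorted; sort = B


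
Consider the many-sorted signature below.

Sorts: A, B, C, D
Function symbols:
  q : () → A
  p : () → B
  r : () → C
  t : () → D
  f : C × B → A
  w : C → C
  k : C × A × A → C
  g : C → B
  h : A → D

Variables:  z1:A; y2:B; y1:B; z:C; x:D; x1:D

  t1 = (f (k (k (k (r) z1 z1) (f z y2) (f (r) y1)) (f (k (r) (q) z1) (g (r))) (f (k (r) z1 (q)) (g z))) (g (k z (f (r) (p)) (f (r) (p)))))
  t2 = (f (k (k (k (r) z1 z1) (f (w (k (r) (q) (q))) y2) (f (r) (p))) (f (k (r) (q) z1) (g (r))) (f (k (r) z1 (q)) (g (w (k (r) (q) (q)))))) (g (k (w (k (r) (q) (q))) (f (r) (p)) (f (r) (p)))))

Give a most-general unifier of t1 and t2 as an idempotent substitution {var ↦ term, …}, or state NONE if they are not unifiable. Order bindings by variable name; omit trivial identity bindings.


{y1 ↦ (p), z ↦ (w (k (r) (q) (q)))}


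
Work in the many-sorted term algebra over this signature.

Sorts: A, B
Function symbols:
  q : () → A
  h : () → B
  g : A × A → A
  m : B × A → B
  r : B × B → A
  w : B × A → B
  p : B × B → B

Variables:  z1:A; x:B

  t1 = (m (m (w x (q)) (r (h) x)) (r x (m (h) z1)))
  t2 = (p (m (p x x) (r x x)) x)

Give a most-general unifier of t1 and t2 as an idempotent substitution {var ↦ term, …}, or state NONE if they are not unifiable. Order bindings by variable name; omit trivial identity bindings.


NONE (not unifiable)

head clash or occurs-check failure — not unifiable


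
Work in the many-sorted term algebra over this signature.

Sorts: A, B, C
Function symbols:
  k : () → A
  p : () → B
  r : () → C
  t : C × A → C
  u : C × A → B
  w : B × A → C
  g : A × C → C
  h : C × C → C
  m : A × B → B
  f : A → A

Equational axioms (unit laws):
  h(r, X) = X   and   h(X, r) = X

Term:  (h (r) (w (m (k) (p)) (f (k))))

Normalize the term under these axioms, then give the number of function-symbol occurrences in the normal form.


size = 6

1. (h (r) (w (m (k) (p)) (f (k))))  →  (w (m (k) (p)) (f (k)))
normal form: (w (m (k) (p)) (f (k)))


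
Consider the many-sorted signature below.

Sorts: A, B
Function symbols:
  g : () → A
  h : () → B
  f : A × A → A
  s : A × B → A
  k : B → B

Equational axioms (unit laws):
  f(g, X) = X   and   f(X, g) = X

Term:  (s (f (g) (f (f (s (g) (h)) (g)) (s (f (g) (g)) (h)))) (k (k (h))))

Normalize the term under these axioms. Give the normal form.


1. (s (f (g) (f (f (s (g) (h)) (g)) (s (f (g) (g)) (h)))) (k (k (h))))  →  (s (f (f (s (g) (h)) (g)) (s (f (g) (g)) (h))) (k (k (h))))
2. (s (f (f (s (g) (h)) (g)) (s (f (g) (g)) (h))) (k (k (h))))  →  (s (f (s (g) (h)) (s (f (g) (g)) (h))) (k (k (h))))
3. (s (f (s (g) (h)) (s (f (g) (g)) (h))) (k (k (h))))  →  (s (f (s (g) (h)) (s (g) (h))) (k (k (h))))

normal form = (s (f (s (g) (h)) (s (g) (h))) (k (k (h))))


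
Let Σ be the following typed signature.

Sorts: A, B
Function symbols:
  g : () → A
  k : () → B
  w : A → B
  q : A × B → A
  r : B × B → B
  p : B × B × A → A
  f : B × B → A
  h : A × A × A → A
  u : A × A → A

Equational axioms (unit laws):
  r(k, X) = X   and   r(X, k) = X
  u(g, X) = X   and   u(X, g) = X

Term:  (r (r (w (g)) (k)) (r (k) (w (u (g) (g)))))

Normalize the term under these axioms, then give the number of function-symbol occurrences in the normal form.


size = 5

1. (r (r (w (g)) (k)) (r (k) (w (u (g) (g)))))  →  (r (w (g)) (r (k) (w (u (g) (g)))))
2. (r (w (g)) (r (k) (w (u (g) (g)))))  →  (r (w (g)) (w (u (g) (g))))
3. (r (w (g)) (w (u (g) (g))))  →  (r (w (g)) (w (g)))
normal form: (r (w (g)) (w (g)))


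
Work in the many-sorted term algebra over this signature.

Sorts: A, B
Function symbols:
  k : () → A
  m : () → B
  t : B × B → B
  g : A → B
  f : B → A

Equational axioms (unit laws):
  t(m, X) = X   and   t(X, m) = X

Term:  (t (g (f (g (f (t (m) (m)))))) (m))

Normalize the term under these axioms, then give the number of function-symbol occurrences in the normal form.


1. (t (g (f (g (f (t (m) (m)))))) (m))  →  (g (f (g (f (t (m) (m))))))
2. (g (f (g (f (t (m) (m))))))  →  (g (f (g (f (m)))))
normal form: (g (f (g (f (m)))))

size = 5


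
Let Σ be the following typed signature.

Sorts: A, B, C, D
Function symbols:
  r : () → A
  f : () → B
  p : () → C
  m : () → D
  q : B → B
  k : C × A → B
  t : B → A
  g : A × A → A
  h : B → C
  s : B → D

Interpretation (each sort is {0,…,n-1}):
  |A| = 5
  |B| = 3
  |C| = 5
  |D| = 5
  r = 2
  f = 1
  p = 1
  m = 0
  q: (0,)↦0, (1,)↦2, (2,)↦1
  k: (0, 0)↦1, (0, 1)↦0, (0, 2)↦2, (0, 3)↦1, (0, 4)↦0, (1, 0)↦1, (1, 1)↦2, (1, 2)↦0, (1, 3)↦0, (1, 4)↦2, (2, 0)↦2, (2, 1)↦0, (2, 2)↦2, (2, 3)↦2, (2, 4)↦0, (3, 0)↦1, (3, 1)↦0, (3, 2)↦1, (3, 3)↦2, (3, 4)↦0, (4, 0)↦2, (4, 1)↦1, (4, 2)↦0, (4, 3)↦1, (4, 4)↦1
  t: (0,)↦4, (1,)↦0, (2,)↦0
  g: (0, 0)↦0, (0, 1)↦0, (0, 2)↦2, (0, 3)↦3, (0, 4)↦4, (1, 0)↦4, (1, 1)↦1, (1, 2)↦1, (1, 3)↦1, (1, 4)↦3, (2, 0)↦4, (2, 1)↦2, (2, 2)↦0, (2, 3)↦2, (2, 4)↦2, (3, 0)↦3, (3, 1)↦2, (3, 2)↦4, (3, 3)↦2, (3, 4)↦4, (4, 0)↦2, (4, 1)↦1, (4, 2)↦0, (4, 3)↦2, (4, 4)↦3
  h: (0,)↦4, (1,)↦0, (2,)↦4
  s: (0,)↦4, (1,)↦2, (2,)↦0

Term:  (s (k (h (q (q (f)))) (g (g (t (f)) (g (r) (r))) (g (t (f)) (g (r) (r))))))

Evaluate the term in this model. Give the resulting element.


  f = 1
  (q (f)) = q(1,) = 2
  (q (q (f))) = q(2,) = 1
  (h (q (q (f)))) = h(1,) = 0
  f = 1
  (t (f)) = t(1,) = 0
  r = 2
  r = 2
  (g (r) (r)) = g(2, 2) = 0
  (g (t (f)) (g (r) (r))) = g(0, 0) = 0
  f = 1
  (t (f)) = t(1,) = 0
  r = 2
  r = 2
  (g (r) (r)) = g(2, 2) = 0
  (g (t (f)) (g (r) (r))) = g(0, 0) = 0
  (g (g (t (f)) (g (r) (r))) (g (t (f)) (g (r) (r)))) = g(0, 0) = 0
  (k (h (q (q (f)))) (g (g (t (f)) (g (r) (r))) (g (t (f)) (g (r) (r))))) = k(0, 0) = 1
  (s (k (h (q (q (f)))) (g (g (t (f)) (g (r) (r))) (g (t (f)) (g (r) (r)))))) = s(1,) = 2

value = 2


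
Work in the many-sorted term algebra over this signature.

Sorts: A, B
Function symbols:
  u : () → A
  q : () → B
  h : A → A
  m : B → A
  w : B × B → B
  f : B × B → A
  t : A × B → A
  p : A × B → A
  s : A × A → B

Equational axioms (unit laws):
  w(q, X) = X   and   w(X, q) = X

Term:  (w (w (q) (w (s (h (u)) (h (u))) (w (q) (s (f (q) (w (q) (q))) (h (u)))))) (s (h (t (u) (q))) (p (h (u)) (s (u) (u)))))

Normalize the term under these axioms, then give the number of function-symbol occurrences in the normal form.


size = 24

1. (w (w (q) (w (s (h (u)) (h (u))) (w (q) (s (f (q) (w (q) (q))) (h (u)))))) (s (h (t (u) (q))) (p (h (u)) (s (u) (u)))))  →  (w (w (s (h (u)) (h (u))) (w (q) (s (f (q) (w (q) (q))) (h (u))))) (s (h (t (u) (q))) (p (h (u)) (s (u) (u)))))
2. (w (w (s (h (u)) (h (u))) (w (q) (s (f (q) (w (q) (q))) (h (u))))) (s (h (t (u) (q))) (p (h (u)) (s (u) (u)))))  →  (w (w (s (h (u)) (h (u))) (s (f (q) (w (q) (q))) (h (u)))) (s (h (t (u) (q))) (p (h (u)) (s (u) (u)))))
3. (w (w (s (h (u)) (h (u))) (s (f (q) (w (q) (q))) (h (u)))) (s (h (t (u) (q))) (p (h (u)) (s (u) (u)))))  →  (w (w (s (h (u)) (h (u))) (s (f (q) (q)) (h (u)))) (s (h (t (u) (q))) (p (h (u)) (s (u) (u)))))
normal form: (w (w (s (h (u)) (h (u))) (s (f (q) (q)) (h (u)))) (s (h (t (u) (q))) (p (h (u)) (s (u) (u)))))


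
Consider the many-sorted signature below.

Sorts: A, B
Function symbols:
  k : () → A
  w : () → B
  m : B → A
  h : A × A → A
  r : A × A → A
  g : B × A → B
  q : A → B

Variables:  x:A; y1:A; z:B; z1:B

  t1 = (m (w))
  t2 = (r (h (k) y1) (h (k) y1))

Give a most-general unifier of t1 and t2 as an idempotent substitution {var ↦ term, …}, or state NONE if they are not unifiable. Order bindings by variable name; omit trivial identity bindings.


NONE (not unifiable)

head clash or occurs-check failure — not unifiable


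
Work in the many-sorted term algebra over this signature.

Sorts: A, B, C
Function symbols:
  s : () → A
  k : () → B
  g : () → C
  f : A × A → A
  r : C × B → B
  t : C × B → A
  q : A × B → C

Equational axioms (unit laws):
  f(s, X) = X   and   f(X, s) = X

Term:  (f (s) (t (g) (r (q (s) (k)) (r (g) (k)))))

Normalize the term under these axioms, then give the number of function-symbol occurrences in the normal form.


1. (f (s) (t (g) (r (q (s) (k)) (r (g) (k)))))  →  (t (g) (r (q (s) (k)) (r (g) (k))))
normal form: (t (g) (r (q (s) (k)) (r (g) (k))))

size = 9


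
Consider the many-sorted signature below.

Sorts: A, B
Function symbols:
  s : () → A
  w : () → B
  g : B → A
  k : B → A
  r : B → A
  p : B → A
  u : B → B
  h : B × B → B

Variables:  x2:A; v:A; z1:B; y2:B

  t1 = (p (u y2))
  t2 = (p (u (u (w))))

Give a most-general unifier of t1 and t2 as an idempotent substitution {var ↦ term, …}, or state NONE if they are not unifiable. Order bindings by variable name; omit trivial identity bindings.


{y2 ↦ (u (w))}


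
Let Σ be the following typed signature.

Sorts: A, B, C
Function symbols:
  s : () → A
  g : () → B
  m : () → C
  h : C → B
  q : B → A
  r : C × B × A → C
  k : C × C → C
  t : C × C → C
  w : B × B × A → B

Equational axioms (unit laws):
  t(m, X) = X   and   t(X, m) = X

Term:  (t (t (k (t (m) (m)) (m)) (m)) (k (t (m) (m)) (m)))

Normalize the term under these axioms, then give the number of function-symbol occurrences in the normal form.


size = 7

1. (t (t (k (t (m) (m)) (m)) (m)) (k (t (m) (m)) (m)))  →  (t (k (t (m) (m)) (m)) (k (t (m) (m)) (m)))
2. (t (k (t (m) (m)) (m)) (k (t (m) (m)) (m)))  →  (t (k (m) (m)) (k (t (m) (m)) (m)))
3. (t (k (m) (m)) (k (t (m) (m)) (m)))  →  (t (k (m) (m)) (k (m) (m)))
normal form: (t (k (m) (m)) (k (m) (m)))


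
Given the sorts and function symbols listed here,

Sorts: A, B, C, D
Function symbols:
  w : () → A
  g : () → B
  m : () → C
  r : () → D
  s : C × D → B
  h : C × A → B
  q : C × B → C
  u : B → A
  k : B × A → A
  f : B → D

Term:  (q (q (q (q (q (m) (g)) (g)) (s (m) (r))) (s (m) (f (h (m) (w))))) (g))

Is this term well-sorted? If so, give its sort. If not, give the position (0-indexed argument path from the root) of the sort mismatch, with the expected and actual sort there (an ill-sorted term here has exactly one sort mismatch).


          (m) : C
          (g) : B
        (q (m) (g)) : C
        (g) : B
      (q (q (m) (g)) (g)) : C
        (m) : C
        (r) : D
      (s (m) (r)) : B
    (q (q (q (m) (g)) (g)) (s (m) (r))) : C
      (m) : C
          (m) : C
          (w) : A
        (h (m) (w)) : B
      (f (h (m) (w))) : D
    (s (m) (f (h (m) (w)))) : B
  (q (q (q (q (m) (g)) (g)) (s (m) (r))) (s (m) (f (h (m) (w))))) : C
  (g) : B
(q (q (q (q (q (m) (g)) (g)) (s (m) (r))) (s (m) (f (h (m) (w))))) (g)) : C

well-sorted; sort = C


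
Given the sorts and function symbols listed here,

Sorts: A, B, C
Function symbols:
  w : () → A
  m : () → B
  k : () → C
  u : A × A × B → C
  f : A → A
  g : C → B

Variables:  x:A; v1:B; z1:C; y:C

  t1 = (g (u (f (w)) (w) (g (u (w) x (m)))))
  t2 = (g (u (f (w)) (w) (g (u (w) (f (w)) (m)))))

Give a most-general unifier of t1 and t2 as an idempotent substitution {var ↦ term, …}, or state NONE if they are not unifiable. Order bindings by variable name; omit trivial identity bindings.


{x ↦ (f (w))}


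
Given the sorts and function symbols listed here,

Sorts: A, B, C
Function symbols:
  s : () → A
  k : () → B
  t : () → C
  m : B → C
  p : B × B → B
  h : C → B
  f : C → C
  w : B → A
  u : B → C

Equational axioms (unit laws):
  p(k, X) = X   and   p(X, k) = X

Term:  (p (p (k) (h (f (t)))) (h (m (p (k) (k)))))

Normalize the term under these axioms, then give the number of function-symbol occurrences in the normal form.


1. (p (p (k) (h (f (t)))) (h (m (p (k) (k)))))  →  (p (h (f (t))) (h (m (p (k) (k)))))
2. (p (h (f (t))) (h (m (p (k) (k)))))  →  (p (h (f (t))) (h (m (k))))
normal form: (p (h (f (t))) (h (m (k))))

size = 7


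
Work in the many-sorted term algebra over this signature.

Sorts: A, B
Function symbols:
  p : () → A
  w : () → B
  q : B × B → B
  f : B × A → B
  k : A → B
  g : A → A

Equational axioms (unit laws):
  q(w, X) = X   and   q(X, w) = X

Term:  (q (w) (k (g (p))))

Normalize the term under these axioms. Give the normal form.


normal form = (k (g (p)))

1. (q (w) (k (g (p))))  →  (k (g (p)))


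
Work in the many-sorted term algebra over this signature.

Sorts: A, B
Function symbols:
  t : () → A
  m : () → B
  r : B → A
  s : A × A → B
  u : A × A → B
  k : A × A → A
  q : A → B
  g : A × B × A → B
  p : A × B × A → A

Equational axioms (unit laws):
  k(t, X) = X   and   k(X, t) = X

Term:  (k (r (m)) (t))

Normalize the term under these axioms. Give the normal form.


1. (k (r (m)) (t))  →  (r (m))

normal form = (r (m))


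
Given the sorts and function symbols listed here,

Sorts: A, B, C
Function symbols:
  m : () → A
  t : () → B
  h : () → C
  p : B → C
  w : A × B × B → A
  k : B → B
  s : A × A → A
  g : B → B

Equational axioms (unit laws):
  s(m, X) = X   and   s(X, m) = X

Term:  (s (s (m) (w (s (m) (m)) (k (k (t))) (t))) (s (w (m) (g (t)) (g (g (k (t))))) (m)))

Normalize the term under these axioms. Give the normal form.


1. (s (s (m) (w (s (m) (m)) (k (k (t))) (t))) (s (w (m) (g (t)) (g (g (k (t))))) (m)))  →  (s (w (s (m) (m)) (k (k (t))) (t)) (s (w (m) (g (t)) (g (g (k (t))))) (m)))
2. (s (w (s (m) (m)) (k (k (t))) (t)) (s (w (m) (g (t)) (g (g (k (t))))) (m)))  →  (s (w (m) (k (k (t))) (t)) (s (w (m) (g (t)) (g (g (k (t))))) (m)))
3. (s (w (m) (k (k (t))) (t)) (s (w (m) (g (t)) (g (g (k (t))))) (m)))  →  (s (w (m) (k (k (t))) (t)) (w (m) (g (t)) (g (g (k (t))))))

normal form = (s (w (m) (k (k (t))) (t)) (w (m) (g (t)) (g (g (k (t))))))


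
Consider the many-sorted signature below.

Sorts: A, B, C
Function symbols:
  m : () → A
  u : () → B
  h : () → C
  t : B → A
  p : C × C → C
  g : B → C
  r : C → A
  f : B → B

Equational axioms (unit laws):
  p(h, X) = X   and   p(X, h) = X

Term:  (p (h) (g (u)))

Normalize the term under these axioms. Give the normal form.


1. (p (h) (g (u)))  →  (g (u))

normal form = (g (u))


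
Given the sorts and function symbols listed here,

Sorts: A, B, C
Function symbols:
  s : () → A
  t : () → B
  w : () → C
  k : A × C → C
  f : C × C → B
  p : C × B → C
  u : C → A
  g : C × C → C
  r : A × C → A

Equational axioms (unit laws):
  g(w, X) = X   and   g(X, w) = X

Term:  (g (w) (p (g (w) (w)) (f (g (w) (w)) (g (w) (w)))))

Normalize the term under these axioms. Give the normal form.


1. (g (w) (p (g (w) (w)) (f (g (w) (w)) (g (w) (w)))))  →  (p (g (w) (w)) (f (g (w) (w)) (g (w) (w))))
2. (p (g (w) (w)) (f (g (w) (w)) (g (w) (w))))  →  (p (w) (f (g (w) (w)) (g (w) (w))))
3. (p (w) (f (g (w) (w)) (g (w) (w))))  →  (p (w) (f (w) (g (w) (w))))
4. (p (w) (f (w) (g (w) (w))))  →  (p (w) (f (w) (w)))

normal form = (p (w) (f (w) (w)))


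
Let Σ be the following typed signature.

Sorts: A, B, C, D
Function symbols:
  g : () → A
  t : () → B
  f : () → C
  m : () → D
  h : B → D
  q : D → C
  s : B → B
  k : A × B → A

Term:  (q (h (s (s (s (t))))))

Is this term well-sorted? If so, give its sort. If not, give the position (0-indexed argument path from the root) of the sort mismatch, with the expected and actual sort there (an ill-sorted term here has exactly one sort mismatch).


          (t) : B
        (s (t)) : B
      (s (s (t))) : B
    (s (s (s (t)))) : B
  (h (s (s (s (t))))) : D
(q (h (s (s (s (t)))))) : C

well-sorted; sort = C


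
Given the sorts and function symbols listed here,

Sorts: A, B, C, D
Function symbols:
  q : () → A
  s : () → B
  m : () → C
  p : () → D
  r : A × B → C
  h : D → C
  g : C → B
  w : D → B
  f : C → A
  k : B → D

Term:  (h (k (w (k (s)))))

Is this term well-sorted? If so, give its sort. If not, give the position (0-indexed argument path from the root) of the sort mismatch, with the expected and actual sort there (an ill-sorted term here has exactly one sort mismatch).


well-sorted; sort = C

        (s) : B
      (k (s)) : D
    (w (k (s))) : B
  (k (w (k (s)))) : D
(h (k (w (k (s))))) : C


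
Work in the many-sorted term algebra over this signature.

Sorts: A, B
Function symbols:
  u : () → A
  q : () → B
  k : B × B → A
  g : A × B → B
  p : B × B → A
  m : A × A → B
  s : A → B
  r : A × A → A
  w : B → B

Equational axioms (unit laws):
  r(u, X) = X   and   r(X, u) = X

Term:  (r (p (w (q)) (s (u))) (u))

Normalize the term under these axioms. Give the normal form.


1. (r (p (w (q)) (s (u))) (u))  →  (p (w (q)) (s (u)))

normal form = (p (w (q)) (s (u)))


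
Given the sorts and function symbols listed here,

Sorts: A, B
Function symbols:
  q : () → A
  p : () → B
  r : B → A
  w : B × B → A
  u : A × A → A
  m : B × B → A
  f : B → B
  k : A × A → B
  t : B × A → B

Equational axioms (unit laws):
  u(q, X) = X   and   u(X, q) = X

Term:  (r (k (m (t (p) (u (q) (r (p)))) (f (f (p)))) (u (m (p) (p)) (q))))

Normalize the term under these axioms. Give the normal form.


normal form = (r (k (m (t (p) (r (p))) (f (f (p)))) (m (p) (p))))

1. (r (k (m (t (p) (u (q) (r (p)))) (f (f (p)))) (u (m (p) (p)) (q))))  →  (r (k (m (t (p) (r (p))) (f (f (p)))) (u (m (p) (p)) (q))))
2. (r (k (m (t (p) (r (p))) (f (f (p)))) (u (m (p) (p)) (q))))  →  (r (k (m (t (p) (r (p))) (f (f (p)))) (m (p) (p))))


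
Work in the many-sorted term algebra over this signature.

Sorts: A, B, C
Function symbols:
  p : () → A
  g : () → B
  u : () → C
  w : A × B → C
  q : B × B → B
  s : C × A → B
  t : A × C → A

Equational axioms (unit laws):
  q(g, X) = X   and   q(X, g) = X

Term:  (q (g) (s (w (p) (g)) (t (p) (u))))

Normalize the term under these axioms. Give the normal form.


normal form = (s (w (p) (g)) (t (p) (u)))

1. (q (g) (s (w (p) (g)) (t (p) (u))))  →  (s (w (p) (g)) (t (p) (u)))


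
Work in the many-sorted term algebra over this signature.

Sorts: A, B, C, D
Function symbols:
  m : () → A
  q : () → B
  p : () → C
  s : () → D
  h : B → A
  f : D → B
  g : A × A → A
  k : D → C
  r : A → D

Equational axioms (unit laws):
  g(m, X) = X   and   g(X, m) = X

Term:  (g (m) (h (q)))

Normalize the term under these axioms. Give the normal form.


normal form = (h (q))

1. (g (m) (h (q)))  →  (h (q))


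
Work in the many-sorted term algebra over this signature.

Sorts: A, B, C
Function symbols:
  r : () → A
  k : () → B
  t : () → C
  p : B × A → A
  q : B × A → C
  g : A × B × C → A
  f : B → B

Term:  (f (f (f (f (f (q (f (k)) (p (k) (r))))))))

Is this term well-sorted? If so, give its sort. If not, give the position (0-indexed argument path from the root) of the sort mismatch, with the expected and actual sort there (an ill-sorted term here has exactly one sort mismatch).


ill-sorted at position [0, 0, 0, 0, 0]: expected B, got C

              (k) : B
            (f (k)) : B
              (k) : B
              (r) : A
            (p (k) (r)) : A
          (q (f (k)) (p (k) (r))) : C
        (f (q (f (k)) (p (k) (r)))) : ✗ arg 0 at [0, 0, 0, 0, 0] has sort C, expected B


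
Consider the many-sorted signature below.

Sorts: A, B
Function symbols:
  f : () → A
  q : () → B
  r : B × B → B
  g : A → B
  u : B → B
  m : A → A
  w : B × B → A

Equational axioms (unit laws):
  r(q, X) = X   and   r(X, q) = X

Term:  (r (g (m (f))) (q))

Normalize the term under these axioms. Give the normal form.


1. (r (g (m (f))) (q))  →  (g (m (f)))

normal form = (g (m (f)))


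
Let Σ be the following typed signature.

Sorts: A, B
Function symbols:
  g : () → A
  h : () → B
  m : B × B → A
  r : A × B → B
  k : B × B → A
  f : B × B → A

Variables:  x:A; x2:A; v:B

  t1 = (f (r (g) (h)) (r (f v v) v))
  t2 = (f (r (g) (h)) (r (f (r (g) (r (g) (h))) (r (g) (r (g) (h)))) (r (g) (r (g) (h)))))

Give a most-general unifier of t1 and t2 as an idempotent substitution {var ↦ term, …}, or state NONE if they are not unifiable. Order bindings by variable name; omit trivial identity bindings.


{v ↦ (r (g) (r (g) (h)))}


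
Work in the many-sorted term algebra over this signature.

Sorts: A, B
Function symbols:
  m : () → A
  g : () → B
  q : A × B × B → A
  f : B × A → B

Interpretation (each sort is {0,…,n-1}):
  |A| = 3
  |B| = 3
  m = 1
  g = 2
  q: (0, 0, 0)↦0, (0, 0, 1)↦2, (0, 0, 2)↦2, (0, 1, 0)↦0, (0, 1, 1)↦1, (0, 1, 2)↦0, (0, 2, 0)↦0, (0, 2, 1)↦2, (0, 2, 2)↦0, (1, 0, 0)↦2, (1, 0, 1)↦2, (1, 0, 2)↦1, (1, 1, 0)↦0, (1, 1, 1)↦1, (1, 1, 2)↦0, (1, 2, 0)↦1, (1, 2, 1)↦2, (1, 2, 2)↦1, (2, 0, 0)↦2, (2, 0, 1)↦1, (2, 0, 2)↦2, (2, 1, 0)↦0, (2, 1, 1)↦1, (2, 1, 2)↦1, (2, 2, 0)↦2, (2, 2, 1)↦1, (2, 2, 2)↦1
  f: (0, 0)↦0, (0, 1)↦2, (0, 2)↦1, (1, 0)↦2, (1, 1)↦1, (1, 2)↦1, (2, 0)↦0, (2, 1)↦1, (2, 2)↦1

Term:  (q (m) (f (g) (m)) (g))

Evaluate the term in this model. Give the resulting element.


value = 0

  m = 1
  g = 2
  m = 1
  (f (g) (m)) = f(2, 1) = 1
  g = 2
  (q (m) (f (g) (m)) (g)) = q(1, 1, 2) = 0


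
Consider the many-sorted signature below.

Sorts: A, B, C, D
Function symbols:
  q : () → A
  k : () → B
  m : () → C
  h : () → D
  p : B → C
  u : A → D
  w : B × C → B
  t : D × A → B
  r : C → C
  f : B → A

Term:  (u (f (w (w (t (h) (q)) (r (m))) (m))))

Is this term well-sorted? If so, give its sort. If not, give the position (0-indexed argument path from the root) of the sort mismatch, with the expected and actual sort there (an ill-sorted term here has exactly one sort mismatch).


well-sorted; sort = D

          (h) : D
          (q) : A
        (t (h) (q)) : B
          (m) : C
        (r (m)) : C
      (w (t (h) (q)) (r (m))) : B
      (m) : C
    (w (w (t (h) (q)) (r (m))) (m)) : B
  (f (w (w (t (h) (q)) (r (m))) (m))) : A
(u (f (w (w (t (h) (q)) (r (m))) (m)))) : D


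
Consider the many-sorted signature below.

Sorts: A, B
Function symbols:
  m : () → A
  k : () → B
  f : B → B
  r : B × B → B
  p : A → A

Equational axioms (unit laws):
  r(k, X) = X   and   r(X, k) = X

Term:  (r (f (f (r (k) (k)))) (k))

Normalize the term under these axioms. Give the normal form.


normal form = (f (f (k)))

1. (r (f (f (r (k) (k)))) (k))  →  (f (f (r (k) (k))))
2. (f (f (r (k) (k))))  →  (f (f (k)))


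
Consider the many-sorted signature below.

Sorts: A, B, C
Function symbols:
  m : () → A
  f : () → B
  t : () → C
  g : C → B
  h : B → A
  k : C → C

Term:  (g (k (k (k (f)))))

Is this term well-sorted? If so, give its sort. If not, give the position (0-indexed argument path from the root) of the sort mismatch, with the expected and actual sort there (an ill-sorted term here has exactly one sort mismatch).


        (f) : B
      (k (f)) : ✗ arg 0 at [0, 0, 0, 0] has sort B, expected C

ill-sorted at position [0, 0, 0, 0]: expected C, got B


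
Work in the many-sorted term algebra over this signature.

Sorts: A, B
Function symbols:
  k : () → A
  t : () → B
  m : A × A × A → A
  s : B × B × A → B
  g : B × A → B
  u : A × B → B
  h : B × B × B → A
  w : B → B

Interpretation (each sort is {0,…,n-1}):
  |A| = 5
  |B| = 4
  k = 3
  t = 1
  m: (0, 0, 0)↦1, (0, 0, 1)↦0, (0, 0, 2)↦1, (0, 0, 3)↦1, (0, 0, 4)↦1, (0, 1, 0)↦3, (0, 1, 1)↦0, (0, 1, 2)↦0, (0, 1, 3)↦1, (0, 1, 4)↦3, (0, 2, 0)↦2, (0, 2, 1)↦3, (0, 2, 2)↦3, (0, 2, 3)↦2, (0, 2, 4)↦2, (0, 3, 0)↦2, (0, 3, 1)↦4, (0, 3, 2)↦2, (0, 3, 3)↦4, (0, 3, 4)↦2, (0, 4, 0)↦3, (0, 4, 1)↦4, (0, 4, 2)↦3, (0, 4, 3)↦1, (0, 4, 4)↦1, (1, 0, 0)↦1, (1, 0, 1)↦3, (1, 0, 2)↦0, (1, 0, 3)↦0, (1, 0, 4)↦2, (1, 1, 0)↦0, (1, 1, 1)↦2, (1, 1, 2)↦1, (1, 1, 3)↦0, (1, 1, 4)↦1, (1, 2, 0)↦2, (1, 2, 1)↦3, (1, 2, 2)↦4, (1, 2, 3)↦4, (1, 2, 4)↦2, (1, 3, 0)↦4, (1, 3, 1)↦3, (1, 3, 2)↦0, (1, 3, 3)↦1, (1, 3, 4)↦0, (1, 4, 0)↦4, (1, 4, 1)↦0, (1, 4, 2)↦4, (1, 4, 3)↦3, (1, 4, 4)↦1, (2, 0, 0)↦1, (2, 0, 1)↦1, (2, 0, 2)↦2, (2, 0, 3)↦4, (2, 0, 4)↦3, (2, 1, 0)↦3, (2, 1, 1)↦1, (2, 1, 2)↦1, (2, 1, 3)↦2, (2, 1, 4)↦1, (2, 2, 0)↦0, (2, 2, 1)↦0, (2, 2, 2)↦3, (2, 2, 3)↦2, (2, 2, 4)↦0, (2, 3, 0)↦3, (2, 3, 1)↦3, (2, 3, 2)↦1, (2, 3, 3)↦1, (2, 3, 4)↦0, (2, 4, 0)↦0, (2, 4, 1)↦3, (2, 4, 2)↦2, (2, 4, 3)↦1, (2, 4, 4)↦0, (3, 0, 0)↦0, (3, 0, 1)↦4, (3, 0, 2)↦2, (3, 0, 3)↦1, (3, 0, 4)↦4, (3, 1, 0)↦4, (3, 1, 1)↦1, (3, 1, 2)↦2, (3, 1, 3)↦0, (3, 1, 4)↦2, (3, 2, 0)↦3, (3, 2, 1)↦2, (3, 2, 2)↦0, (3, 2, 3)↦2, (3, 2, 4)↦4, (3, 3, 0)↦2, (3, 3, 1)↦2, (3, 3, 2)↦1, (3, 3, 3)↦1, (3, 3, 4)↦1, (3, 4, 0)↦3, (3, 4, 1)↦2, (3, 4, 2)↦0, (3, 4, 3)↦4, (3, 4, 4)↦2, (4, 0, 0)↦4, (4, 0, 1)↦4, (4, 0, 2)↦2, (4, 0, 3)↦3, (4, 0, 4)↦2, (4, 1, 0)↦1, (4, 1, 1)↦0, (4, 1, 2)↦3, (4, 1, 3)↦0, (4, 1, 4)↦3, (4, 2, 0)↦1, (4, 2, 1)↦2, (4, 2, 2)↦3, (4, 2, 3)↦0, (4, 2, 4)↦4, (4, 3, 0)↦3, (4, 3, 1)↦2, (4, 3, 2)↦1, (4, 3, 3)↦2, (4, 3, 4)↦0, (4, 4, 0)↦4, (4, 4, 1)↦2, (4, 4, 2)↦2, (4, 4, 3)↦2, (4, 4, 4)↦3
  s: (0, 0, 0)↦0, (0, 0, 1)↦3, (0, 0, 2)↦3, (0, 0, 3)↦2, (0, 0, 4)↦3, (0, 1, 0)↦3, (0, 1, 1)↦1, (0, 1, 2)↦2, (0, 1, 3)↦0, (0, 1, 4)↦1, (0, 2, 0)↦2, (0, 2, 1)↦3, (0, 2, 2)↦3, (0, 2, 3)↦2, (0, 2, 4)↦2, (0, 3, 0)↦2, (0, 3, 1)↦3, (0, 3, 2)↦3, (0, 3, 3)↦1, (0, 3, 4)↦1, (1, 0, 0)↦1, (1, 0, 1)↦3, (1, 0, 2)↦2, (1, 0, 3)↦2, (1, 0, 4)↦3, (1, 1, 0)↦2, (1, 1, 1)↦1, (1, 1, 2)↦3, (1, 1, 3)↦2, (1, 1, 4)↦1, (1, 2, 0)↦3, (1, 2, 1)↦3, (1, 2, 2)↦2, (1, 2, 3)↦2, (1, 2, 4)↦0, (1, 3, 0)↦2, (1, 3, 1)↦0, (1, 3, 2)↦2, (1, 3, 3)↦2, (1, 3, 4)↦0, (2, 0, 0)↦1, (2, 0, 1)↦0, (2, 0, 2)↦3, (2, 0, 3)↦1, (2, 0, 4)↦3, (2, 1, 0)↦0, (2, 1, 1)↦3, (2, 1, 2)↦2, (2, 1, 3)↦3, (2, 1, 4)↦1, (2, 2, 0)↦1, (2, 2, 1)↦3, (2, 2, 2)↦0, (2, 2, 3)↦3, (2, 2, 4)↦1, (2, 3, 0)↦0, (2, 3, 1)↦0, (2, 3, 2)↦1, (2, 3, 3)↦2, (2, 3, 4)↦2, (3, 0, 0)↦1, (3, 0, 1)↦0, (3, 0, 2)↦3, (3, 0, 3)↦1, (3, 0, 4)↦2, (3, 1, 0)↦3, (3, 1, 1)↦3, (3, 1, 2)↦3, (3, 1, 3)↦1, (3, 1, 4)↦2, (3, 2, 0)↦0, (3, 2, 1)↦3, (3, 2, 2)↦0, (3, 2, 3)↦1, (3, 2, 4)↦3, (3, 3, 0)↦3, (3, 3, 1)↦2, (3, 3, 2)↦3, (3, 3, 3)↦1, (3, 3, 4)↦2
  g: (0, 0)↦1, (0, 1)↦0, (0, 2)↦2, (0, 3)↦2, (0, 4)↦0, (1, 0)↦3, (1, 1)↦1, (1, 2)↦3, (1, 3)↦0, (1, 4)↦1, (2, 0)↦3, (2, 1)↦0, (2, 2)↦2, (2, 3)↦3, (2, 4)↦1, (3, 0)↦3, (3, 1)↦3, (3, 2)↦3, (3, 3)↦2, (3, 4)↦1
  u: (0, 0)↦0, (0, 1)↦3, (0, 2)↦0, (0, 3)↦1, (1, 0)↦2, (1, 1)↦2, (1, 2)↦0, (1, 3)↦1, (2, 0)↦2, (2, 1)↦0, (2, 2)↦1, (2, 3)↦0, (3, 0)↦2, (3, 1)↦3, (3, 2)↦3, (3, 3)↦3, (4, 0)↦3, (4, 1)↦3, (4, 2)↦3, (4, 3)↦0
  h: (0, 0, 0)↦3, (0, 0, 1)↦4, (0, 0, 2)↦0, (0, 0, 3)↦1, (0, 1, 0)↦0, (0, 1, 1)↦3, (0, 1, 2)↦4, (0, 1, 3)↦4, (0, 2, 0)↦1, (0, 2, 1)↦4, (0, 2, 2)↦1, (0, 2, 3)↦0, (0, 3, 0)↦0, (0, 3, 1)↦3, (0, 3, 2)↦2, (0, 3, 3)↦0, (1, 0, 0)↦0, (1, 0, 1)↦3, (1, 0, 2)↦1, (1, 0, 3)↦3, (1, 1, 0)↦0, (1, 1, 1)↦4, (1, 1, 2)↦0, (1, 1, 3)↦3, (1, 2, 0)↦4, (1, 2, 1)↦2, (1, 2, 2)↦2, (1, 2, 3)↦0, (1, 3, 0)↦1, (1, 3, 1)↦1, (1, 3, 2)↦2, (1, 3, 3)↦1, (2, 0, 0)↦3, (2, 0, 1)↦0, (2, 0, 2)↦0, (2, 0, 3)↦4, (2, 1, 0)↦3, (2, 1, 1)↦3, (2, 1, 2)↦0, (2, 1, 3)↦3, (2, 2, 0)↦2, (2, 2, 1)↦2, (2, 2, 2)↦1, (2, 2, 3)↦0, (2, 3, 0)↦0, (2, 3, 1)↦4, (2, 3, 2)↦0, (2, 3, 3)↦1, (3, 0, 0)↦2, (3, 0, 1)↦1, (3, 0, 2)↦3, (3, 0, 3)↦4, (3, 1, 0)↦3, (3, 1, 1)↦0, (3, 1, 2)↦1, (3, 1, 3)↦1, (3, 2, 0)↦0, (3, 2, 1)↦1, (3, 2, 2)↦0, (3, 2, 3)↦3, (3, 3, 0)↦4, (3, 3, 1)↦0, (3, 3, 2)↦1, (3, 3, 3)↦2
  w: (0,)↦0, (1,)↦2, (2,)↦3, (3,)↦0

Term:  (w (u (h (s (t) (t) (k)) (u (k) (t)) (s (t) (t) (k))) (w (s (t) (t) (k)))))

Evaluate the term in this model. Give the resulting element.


value = 2

  t = 1
  t = 1
  k = 3
  (s (t) (t) (k)) = s(1, 1, 3) = 2
  k = 3
  t = 1
  (u (k) (t)) = u(3, 1) = 3
  t = 1
  t = 1
  k = 3
  (s (t) (t) (k)) = s(1, 1, 3) = 2
  (h (s (t) (t) (k)) (u (k) (t)) (s (t) (t) (k))) = h(2, 3, 2) = 0
  t = 1
  t = 1
  k = 3
  (s (t) (t) (k)) = s(1, 1, 3) = 2
  (w (s (t) (t) (k))) = w(2,) = 3
  (u (h (s (t) (t) (k)) (u (k) (t)) (s (t) (t) (k))) (w (s (t) (t) (k)))) = u(0, 3) = 1
  (w (u (h (s (t) (t) (k)) (u (k) (t)) (s (t) (t) (k))) (w (s (t) (t) (k))))) = w(1,) = 2
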